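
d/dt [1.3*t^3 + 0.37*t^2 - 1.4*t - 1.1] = 3.9*t^2 + 0.74*t - 1.4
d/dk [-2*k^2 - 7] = -4*k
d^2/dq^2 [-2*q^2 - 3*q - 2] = -4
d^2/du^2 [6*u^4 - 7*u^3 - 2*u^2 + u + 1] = 72*u^2 - 42*u - 4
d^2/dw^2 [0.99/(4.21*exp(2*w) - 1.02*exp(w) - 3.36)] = ((1.0098 - 16.6716*exp(w))*(-4.21*exp(2*w) + 1.02*exp(w) + 3.36) - 0.99*(8.42*exp(w) - 1.02)*(16.84*exp(w) - 2.04)*exp(w))*exp(w)/(-4.21*exp(2*w) + 1.02*exp(w) + 3.36)^3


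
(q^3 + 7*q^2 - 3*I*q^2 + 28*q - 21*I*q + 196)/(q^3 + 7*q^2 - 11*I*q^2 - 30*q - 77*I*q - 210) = (q^2 - 3*I*q + 28)/(q^2 - 11*I*q - 30)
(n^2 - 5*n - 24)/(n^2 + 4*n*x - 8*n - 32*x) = (n + 3)/(n + 4*x)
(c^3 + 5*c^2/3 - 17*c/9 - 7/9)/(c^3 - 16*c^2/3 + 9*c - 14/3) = (9*c^2 + 24*c + 7)/(3*(3*c^2 - 13*c + 14))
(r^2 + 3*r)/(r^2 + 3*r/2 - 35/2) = 2*r*(r + 3)/(2*r^2 + 3*r - 35)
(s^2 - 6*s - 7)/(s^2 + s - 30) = (s^2 - 6*s - 7)/(s^2 + s - 30)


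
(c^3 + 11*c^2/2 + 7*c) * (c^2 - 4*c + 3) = c^5 + 3*c^4/2 - 12*c^3 - 23*c^2/2 + 21*c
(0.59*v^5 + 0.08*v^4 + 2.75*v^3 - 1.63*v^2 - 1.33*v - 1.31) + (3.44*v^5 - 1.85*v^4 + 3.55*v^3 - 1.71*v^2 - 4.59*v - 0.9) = 4.03*v^5 - 1.77*v^4 + 6.3*v^3 - 3.34*v^2 - 5.92*v - 2.21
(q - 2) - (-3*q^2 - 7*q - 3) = 3*q^2 + 8*q + 1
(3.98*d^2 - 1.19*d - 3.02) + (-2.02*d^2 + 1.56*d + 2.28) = 1.96*d^2 + 0.37*d - 0.74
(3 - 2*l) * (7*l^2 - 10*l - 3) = -14*l^3 + 41*l^2 - 24*l - 9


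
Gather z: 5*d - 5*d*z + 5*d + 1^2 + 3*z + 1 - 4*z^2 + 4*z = 10*d - 4*z^2 + z*(7 - 5*d) + 2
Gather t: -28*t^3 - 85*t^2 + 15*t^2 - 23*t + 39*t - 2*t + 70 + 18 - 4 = -28*t^3 - 70*t^2 + 14*t + 84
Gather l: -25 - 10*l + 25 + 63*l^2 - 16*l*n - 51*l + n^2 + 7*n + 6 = 63*l^2 + l*(-16*n - 61) + n^2 + 7*n + 6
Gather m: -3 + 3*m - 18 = 3*m - 21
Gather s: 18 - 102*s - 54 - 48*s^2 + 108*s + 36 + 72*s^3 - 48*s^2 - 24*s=72*s^3 - 96*s^2 - 18*s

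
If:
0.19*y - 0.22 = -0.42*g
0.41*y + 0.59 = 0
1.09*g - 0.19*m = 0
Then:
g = 1.17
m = 6.74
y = -1.44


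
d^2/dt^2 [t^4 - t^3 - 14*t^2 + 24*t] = 12*t^2 - 6*t - 28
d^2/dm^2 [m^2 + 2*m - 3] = 2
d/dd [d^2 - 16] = 2*d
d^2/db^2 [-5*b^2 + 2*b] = -10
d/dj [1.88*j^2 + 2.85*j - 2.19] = 3.76*j + 2.85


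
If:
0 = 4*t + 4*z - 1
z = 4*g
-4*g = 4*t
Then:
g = 1/12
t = -1/12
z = 1/3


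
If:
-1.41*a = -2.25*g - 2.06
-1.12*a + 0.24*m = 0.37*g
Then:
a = 0.177532301015879*m + 0.25058355524871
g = 0.111253575303284*m - 0.758523194266364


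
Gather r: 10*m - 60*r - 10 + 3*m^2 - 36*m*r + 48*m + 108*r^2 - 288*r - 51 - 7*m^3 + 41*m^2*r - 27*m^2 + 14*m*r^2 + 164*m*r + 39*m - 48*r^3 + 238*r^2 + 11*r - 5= -7*m^3 - 24*m^2 + 97*m - 48*r^3 + r^2*(14*m + 346) + r*(41*m^2 + 128*m - 337) - 66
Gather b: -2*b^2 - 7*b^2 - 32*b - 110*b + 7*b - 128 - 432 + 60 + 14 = -9*b^2 - 135*b - 486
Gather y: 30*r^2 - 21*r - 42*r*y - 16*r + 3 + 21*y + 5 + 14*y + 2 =30*r^2 - 37*r + y*(35 - 42*r) + 10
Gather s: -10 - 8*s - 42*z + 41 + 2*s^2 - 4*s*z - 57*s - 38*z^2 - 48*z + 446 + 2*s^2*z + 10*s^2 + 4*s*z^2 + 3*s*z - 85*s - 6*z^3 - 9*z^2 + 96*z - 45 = s^2*(2*z + 12) + s*(4*z^2 - z - 150) - 6*z^3 - 47*z^2 + 6*z + 432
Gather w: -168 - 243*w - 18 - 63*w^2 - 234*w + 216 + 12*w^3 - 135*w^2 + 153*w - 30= 12*w^3 - 198*w^2 - 324*w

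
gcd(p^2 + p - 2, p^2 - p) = p - 1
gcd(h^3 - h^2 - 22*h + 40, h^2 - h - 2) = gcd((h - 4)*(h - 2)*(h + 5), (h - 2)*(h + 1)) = h - 2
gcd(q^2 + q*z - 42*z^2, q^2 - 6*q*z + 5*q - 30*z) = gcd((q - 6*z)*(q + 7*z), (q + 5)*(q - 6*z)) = -q + 6*z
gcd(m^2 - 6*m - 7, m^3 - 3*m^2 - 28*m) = m - 7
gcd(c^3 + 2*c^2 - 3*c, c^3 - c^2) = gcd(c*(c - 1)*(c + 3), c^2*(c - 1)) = c^2 - c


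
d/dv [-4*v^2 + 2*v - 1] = 2 - 8*v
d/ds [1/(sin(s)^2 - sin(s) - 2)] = (1 - 2*sin(s))*cos(s)/(sin(s) + cos(s)^2 + 1)^2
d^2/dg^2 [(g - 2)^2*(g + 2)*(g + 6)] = 12*g^2 + 24*g - 32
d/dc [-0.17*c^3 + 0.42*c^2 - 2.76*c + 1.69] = -0.51*c^2 + 0.84*c - 2.76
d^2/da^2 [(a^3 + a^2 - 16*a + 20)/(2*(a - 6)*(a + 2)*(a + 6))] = (-a^6 + 60*a^5 + 564*a^4 + 1696*a^3 - 624*a^2 + 8640*a + 75456)/(a^9 + 6*a^8 - 96*a^7 - 640*a^6 + 2592*a^5 + 22464*a^4 - 248832*a^2 - 559872*a - 373248)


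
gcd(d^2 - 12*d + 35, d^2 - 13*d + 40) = d - 5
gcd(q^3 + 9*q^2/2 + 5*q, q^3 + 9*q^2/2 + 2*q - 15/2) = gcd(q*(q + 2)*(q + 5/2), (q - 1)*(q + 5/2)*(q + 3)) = q + 5/2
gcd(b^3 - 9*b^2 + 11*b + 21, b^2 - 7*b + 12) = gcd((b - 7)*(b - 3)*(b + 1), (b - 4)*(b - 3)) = b - 3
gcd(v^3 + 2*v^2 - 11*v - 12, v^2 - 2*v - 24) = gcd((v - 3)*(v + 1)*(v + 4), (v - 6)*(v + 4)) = v + 4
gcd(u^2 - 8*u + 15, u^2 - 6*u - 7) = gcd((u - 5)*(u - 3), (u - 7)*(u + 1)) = 1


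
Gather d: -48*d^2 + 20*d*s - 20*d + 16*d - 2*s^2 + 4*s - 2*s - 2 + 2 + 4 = -48*d^2 + d*(20*s - 4) - 2*s^2 + 2*s + 4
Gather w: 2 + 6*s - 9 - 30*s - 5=-24*s - 12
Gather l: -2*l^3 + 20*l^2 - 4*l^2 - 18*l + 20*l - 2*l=-2*l^3 + 16*l^2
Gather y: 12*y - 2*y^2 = -2*y^2 + 12*y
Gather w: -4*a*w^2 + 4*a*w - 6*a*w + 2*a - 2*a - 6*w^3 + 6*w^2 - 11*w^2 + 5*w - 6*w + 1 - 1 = -6*w^3 + w^2*(-4*a - 5) + w*(-2*a - 1)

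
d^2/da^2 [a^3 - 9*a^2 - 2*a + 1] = 6*a - 18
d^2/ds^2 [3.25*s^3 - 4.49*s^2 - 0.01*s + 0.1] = 19.5*s - 8.98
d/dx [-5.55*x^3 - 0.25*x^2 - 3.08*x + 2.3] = -16.65*x^2 - 0.5*x - 3.08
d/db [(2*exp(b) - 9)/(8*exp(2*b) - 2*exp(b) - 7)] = 16*(-exp(2*b) + 9*exp(b) - 2)*exp(b)/(64*exp(4*b) - 32*exp(3*b) - 108*exp(2*b) + 28*exp(b) + 49)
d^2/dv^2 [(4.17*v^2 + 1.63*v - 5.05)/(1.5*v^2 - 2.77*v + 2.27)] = (1.4210854715202e-14*v^4 + 41.9877*v^3 - 153.3681*v^2 + 92.5956*v + 20.36795)/(3.375*v^6 - 18.6975*v^5 + 49.85055*v^4 - 77.845033*v^3 + 75.440499*v^2 - 42.820599*v + 11.697083)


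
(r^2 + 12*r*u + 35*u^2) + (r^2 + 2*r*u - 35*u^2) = 2*r^2 + 14*r*u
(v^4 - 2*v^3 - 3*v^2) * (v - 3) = v^5 - 5*v^4 + 3*v^3 + 9*v^2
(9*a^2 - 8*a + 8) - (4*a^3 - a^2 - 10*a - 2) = -4*a^3 + 10*a^2 + 2*a + 10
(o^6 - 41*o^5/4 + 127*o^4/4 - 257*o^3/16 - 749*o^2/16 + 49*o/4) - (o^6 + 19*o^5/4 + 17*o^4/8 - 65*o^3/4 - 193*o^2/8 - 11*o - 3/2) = -15*o^5 + 237*o^4/8 + 3*o^3/16 - 363*o^2/16 + 93*o/4 + 3/2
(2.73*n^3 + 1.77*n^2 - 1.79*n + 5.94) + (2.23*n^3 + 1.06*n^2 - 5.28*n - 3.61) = 4.96*n^3 + 2.83*n^2 - 7.07*n + 2.33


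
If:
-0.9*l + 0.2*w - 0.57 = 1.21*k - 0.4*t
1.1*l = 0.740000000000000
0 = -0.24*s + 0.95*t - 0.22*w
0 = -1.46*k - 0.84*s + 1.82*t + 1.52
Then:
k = 0.253217188831833*w - 0.482758816203027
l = 0.67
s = 0.136178735022834*w + 5.8515683224629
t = 0.265981996216295*w + 1.47829094462221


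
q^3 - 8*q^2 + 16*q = q*(q - 4)^2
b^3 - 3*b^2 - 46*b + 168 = (b - 6)*(b - 4)*(b + 7)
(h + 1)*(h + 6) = h^2 + 7*h + 6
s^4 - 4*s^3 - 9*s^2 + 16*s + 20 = (s - 5)*(s - 2)*(s + 1)*(s + 2)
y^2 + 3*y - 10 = (y - 2)*(y + 5)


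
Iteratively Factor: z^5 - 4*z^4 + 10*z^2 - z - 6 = (z - 3)*(z^4 - z^3 - 3*z^2 + z + 2) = (z - 3)*(z - 2)*(z^3 + z^2 - z - 1) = (z - 3)*(z - 2)*(z + 1)*(z^2 - 1) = (z - 3)*(z - 2)*(z + 1)^2*(z - 1)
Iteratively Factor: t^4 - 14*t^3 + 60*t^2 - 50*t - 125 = (t - 5)*(t^3 - 9*t^2 + 15*t + 25) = (t - 5)^2*(t^2 - 4*t - 5) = (t - 5)^2*(t + 1)*(t - 5)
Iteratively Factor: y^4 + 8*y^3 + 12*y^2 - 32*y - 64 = (y + 4)*(y^3 + 4*y^2 - 4*y - 16) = (y - 2)*(y + 4)*(y^2 + 6*y + 8) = (y - 2)*(y + 2)*(y + 4)*(y + 4)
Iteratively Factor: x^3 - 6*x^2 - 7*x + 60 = (x - 4)*(x^2 - 2*x - 15) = (x - 4)*(x + 3)*(x - 5)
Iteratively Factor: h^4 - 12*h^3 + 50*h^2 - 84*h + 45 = (h - 3)*(h^3 - 9*h^2 + 23*h - 15) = (h - 3)*(h - 1)*(h^2 - 8*h + 15) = (h - 5)*(h - 3)*(h - 1)*(h - 3)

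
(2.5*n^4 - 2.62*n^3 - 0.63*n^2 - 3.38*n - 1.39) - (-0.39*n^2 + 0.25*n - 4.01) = 2.5*n^4 - 2.62*n^3 - 0.24*n^2 - 3.63*n + 2.62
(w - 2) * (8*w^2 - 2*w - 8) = 8*w^3 - 18*w^2 - 4*w + 16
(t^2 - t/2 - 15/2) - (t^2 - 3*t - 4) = 5*t/2 - 7/2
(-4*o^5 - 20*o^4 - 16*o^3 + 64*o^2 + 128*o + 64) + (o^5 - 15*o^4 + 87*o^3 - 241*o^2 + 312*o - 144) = -3*o^5 - 35*o^4 + 71*o^3 - 177*o^2 + 440*o - 80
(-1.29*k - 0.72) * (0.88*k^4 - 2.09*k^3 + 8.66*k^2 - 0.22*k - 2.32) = -1.1352*k^5 + 2.0625*k^4 - 9.6666*k^3 - 5.9514*k^2 + 3.1512*k + 1.6704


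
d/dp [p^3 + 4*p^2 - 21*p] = 3*p^2 + 8*p - 21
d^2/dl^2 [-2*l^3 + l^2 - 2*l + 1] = 2 - 12*l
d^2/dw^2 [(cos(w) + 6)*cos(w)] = -6*cos(w) - 2*cos(2*w)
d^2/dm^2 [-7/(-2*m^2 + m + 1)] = 14*(4*m^2 - 2*m - (4*m - 1)^2 - 2)/(-2*m^2 + m + 1)^3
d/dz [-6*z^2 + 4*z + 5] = 4 - 12*z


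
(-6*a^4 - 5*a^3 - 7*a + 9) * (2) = -12*a^4 - 10*a^3 - 14*a + 18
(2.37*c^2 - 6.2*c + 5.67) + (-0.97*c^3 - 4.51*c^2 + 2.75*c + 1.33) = -0.97*c^3 - 2.14*c^2 - 3.45*c + 7.0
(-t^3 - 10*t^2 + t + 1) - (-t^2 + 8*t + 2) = -t^3 - 9*t^2 - 7*t - 1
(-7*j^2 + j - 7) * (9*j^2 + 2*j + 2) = -63*j^4 - 5*j^3 - 75*j^2 - 12*j - 14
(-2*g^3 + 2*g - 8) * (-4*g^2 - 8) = 8*g^5 + 8*g^3 + 32*g^2 - 16*g + 64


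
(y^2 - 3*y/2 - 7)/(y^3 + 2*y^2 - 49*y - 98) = (y - 7/2)/(y^2 - 49)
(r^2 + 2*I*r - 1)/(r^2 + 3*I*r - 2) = (r + I)/(r + 2*I)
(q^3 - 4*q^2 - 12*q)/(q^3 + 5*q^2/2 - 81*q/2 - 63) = 2*q*(q + 2)/(2*q^2 + 17*q + 21)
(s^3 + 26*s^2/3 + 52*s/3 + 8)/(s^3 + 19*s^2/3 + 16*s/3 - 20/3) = (3*s^2 + 20*s + 12)/(3*s^2 + 13*s - 10)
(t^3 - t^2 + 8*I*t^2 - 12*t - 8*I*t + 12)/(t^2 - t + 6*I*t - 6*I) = t + 2*I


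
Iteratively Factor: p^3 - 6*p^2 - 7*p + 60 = (p + 3)*(p^2 - 9*p + 20) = (p - 5)*(p + 3)*(p - 4)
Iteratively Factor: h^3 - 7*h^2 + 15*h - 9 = (h - 1)*(h^2 - 6*h + 9) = (h - 3)*(h - 1)*(h - 3)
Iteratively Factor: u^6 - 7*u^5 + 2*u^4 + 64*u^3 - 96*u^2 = (u)*(u^5 - 7*u^4 + 2*u^3 + 64*u^2 - 96*u) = u*(u - 4)*(u^4 - 3*u^3 - 10*u^2 + 24*u) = u*(u - 4)*(u + 3)*(u^3 - 6*u^2 + 8*u) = u*(u - 4)*(u - 2)*(u + 3)*(u^2 - 4*u) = u^2*(u - 4)*(u - 2)*(u + 3)*(u - 4)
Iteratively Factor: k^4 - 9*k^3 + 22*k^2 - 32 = (k - 4)*(k^3 - 5*k^2 + 2*k + 8) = (k - 4)*(k - 2)*(k^2 - 3*k - 4) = (k - 4)^2*(k - 2)*(k + 1)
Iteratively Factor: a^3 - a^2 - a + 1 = (a - 1)*(a^2 - 1) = (a - 1)^2*(a + 1)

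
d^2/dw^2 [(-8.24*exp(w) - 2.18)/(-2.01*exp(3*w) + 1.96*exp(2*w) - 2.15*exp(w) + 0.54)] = (133.161696*exp(6*w) - 18.12015*exp(5*w) - 205.253464*exp(4*w) + 203.3319*exp(3*w) - 58.591308*exp(2*w) + 10.414442*exp(w) + 4.933764)*exp(w)/(8.120601*exp(9*w) - 23.755788*exp(8*w) + 49.223493*exp(7*w) - 64.895338*exp(6*w) + 65.416299*exp(5*w) - 47.405352*exp(4*w) + 25.350083*exp(3*w) - 9.203058*exp(2*w) + 1.88082*exp(w) - 0.157464)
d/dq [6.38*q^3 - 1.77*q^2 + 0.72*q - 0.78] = 19.14*q^2 - 3.54*q + 0.72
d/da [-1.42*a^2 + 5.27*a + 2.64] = 5.27 - 2.84*a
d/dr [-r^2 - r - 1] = -2*r - 1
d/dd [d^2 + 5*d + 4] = 2*d + 5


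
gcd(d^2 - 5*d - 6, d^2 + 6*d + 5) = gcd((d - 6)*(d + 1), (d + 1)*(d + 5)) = d + 1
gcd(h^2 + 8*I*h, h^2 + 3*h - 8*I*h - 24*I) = 1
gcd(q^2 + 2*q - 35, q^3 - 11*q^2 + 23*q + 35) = q - 5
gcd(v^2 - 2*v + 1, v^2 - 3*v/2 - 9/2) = 1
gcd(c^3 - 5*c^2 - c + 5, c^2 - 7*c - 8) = c + 1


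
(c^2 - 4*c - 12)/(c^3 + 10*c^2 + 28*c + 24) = (c - 6)/(c^2 + 8*c + 12)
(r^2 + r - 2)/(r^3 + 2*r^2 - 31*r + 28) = (r + 2)/(r^2 + 3*r - 28)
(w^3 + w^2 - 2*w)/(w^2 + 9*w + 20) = w*(w^2 + w - 2)/(w^2 + 9*w + 20)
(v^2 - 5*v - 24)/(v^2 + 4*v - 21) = (v^2 - 5*v - 24)/(v^2 + 4*v - 21)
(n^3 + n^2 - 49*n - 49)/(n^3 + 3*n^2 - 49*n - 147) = (n + 1)/(n + 3)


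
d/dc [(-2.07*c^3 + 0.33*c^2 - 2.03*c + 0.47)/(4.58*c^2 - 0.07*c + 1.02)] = (-9.4806*c^4 + 0.2898*c^3 + 2.9401*c^2 - 3.632*c - 2.0377)/(20.9764*c^4 - 0.6412*c^3 + 9.3481*c^2 - 0.1428*c + 1.0404)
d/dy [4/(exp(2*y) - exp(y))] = 4*(1 - 2*exp(y))*exp(-y)/(1 - exp(y))^2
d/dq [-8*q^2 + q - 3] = 1 - 16*q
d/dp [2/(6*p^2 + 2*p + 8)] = (-6*p - 1)/(3*p^2 + p + 4)^2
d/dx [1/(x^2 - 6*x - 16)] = 2*(3 - x)/(-x^2 + 6*x + 16)^2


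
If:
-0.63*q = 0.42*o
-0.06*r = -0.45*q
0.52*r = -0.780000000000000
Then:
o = 0.30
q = -0.20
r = -1.50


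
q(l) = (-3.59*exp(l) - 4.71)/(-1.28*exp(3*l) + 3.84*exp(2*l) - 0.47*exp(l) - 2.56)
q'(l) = (-3.59*exp(l) - 4.71)*(3.84*exp(3*l) - 7.68*exp(2*l) + 0.47*exp(l))/(-1.28*exp(3*l) + 3.84*exp(2*l) - 0.47*exp(l) - 2.56)^2 - 3.59*exp(l)/(-1.28*exp(3*l) + 3.84*exp(2*l) - 0.47*exp(l) - 2.56)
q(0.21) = -30.35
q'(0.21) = 378.14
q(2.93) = 0.01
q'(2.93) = -0.02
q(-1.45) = 2.24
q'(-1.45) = 0.58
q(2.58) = 0.02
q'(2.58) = -0.05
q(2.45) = 0.03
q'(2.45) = -0.08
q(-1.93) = 2.05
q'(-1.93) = 0.27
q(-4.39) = 1.85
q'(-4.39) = 0.01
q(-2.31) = 1.97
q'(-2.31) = 0.16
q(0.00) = 17.66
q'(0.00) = 134.26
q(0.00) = 17.66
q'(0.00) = 134.26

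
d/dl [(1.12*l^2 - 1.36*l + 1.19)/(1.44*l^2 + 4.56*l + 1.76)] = (7.0656*l^2 + 0.515200000000001*l - 7.82)/(2.0736*l^4 + 13.1328*l^3 + 25.8624*l^2 + 16.0512*l + 3.0976)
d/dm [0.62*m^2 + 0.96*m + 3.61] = 1.24*m + 0.96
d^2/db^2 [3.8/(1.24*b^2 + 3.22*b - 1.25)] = (-11.68576*b^2 - 30.34528*b + 3.8*(2.48*b + 3.22)*(4.96*b + 6.44) + 11.78)/(1.24*b^2 + 3.22*b - 1.25)^3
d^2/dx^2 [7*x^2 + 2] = 14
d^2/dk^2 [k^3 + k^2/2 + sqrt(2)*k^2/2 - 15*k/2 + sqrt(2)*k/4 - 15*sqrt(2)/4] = 6*k + 1 + sqrt(2)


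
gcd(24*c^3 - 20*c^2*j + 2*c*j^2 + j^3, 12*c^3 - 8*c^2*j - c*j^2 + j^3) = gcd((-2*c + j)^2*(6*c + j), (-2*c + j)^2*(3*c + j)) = 4*c^2 - 4*c*j + j^2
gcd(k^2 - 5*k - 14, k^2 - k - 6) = k + 2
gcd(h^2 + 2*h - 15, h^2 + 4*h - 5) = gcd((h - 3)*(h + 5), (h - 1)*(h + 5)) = h + 5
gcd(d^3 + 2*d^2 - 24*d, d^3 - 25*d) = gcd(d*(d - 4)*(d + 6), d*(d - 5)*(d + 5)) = d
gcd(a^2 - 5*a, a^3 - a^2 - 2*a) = a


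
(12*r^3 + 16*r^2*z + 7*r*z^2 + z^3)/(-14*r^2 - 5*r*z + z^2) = (6*r^2 + 5*r*z + z^2)/(-7*r + z)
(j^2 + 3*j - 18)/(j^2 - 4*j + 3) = (j + 6)/(j - 1)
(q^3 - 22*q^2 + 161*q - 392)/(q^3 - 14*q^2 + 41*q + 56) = (q - 7)/(q + 1)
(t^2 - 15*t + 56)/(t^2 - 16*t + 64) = (t - 7)/(t - 8)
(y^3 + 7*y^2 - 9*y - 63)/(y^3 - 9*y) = (y + 7)/y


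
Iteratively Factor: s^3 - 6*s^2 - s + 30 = (s - 3)*(s^2 - 3*s - 10) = (s - 5)*(s - 3)*(s + 2)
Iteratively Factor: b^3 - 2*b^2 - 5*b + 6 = (b + 2)*(b^2 - 4*b + 3) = (b - 1)*(b + 2)*(b - 3)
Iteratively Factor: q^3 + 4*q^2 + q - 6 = (q + 2)*(q^2 + 2*q - 3) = (q - 1)*(q + 2)*(q + 3)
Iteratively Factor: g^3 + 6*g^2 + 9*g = (g)*(g^2 + 6*g + 9) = g*(g + 3)*(g + 3)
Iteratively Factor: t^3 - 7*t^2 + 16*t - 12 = (t - 2)*(t^2 - 5*t + 6) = (t - 3)*(t - 2)*(t - 2)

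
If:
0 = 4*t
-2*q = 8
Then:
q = -4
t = 0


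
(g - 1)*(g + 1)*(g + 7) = g^3 + 7*g^2 - g - 7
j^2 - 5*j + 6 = (j - 3)*(j - 2)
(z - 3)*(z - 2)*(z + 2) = z^3 - 3*z^2 - 4*z + 12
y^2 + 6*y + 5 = (y + 1)*(y + 5)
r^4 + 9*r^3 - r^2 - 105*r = r*(r - 3)*(r + 5)*(r + 7)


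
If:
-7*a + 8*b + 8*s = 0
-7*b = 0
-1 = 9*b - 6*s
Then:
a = 4/21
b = 0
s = 1/6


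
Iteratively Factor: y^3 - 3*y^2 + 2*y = (y - 1)*(y^2 - 2*y) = (y - 2)*(y - 1)*(y)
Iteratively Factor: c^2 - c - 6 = (c - 3)*(c + 2)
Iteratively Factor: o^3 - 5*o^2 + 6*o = (o - 2)*(o^2 - 3*o) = o*(o - 2)*(o - 3)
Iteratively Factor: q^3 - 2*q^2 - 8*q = (q)*(q^2 - 2*q - 8) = q*(q + 2)*(q - 4)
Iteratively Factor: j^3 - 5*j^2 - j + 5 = (j - 5)*(j^2 - 1) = (j - 5)*(j + 1)*(j - 1)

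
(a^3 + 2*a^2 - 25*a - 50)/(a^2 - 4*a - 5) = (a^2 + 7*a + 10)/(a + 1)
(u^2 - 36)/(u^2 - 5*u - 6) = (u + 6)/(u + 1)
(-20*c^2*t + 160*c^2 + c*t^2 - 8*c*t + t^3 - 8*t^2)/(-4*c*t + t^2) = 5*c - 40*c/t + t - 8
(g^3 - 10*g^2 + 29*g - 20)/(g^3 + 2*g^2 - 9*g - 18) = (g^3 - 10*g^2 + 29*g - 20)/(g^3 + 2*g^2 - 9*g - 18)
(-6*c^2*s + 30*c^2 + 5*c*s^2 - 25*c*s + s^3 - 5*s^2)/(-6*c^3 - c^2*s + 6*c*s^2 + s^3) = (s - 5)/(c + s)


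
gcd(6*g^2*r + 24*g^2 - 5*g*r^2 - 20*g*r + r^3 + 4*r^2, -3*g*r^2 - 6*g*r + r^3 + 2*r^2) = -3*g + r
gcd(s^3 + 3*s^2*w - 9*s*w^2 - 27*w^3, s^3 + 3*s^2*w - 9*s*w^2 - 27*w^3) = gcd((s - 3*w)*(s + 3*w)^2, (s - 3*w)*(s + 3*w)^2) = s^3 + 3*s^2*w - 9*s*w^2 - 27*w^3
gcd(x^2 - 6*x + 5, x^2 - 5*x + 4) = x - 1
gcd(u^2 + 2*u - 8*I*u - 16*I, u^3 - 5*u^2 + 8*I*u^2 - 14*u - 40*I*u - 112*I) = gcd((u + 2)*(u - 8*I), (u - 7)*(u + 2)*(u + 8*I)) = u + 2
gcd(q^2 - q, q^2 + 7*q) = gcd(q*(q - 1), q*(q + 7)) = q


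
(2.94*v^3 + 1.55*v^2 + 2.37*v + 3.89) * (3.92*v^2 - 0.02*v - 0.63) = 11.5248*v^5 + 6.0172*v^4 + 7.4072*v^3 + 14.2249*v^2 - 1.5709*v - 2.4507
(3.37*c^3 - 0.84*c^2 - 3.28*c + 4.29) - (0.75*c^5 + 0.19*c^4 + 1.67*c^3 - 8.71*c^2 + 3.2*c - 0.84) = -0.75*c^5 - 0.19*c^4 + 1.7*c^3 + 7.87*c^2 - 6.48*c + 5.13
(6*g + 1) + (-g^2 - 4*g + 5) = -g^2 + 2*g + 6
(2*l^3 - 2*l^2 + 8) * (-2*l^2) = -4*l^5 + 4*l^4 - 16*l^2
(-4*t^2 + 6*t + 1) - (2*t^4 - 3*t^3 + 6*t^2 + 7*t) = -2*t^4 + 3*t^3 - 10*t^2 - t + 1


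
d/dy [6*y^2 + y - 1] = 12*y + 1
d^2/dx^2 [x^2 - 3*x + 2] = 2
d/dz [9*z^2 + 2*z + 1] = 18*z + 2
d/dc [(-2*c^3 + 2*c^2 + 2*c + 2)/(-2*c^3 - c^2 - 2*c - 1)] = 2*(3*c^4 + 8*c^3 + 8*c^2 + 1)/(4*c^6 + 4*c^5 + 9*c^4 + 8*c^3 + 6*c^2 + 4*c + 1)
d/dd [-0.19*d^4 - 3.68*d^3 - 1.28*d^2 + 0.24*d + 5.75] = -0.76*d^3 - 11.04*d^2 - 2.56*d + 0.24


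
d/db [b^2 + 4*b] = 2*b + 4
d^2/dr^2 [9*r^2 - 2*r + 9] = 18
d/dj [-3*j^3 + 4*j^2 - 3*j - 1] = -9*j^2 + 8*j - 3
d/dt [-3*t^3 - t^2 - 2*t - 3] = -9*t^2 - 2*t - 2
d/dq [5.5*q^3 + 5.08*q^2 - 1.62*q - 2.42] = 16.5*q^2 + 10.16*q - 1.62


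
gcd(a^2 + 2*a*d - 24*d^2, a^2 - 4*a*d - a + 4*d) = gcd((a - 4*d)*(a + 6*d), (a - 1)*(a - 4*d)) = a - 4*d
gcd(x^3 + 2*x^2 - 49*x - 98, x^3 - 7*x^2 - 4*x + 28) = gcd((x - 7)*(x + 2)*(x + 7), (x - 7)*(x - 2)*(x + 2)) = x^2 - 5*x - 14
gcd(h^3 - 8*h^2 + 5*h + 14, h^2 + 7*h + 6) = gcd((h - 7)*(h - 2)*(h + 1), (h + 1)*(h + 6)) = h + 1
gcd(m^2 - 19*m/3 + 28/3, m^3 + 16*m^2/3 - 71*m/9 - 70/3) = m - 7/3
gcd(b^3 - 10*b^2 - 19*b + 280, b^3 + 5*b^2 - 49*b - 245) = b^2 - 2*b - 35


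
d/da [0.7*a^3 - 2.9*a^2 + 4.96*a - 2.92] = 2.1*a^2 - 5.8*a + 4.96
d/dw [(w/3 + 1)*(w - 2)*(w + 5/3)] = w^2 + 16*w/9 - 13/9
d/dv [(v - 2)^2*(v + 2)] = (v - 2)*(3*v + 2)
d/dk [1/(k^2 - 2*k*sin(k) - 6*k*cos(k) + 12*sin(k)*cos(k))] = 2*(-3*k*sin(k) + k*cos(k) - k + sin(k) + 3*cos(k) - 6*cos(2*k))/((k - 2*sin(k))^2*(k - 6*cos(k))^2)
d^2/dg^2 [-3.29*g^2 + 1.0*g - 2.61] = -6.58000000000000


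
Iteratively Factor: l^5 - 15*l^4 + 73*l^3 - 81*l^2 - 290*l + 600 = (l - 3)*(l^4 - 12*l^3 + 37*l^2 + 30*l - 200) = (l - 3)*(l + 2)*(l^3 - 14*l^2 + 65*l - 100) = (l - 4)*(l - 3)*(l + 2)*(l^2 - 10*l + 25) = (l - 5)*(l - 4)*(l - 3)*(l + 2)*(l - 5)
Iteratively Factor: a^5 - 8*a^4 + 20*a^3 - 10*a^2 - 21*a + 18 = (a - 3)*(a^4 - 5*a^3 + 5*a^2 + 5*a - 6) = (a - 3)*(a + 1)*(a^3 - 6*a^2 + 11*a - 6) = (a - 3)*(a - 2)*(a + 1)*(a^2 - 4*a + 3) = (a - 3)*(a - 2)*(a - 1)*(a + 1)*(a - 3)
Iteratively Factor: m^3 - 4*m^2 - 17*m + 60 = (m + 4)*(m^2 - 8*m + 15) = (m - 3)*(m + 4)*(m - 5)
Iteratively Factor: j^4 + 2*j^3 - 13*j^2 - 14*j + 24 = (j - 1)*(j^3 + 3*j^2 - 10*j - 24) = (j - 3)*(j - 1)*(j^2 + 6*j + 8) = (j - 3)*(j - 1)*(j + 4)*(j + 2)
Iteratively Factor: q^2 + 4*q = (q)*(q + 4)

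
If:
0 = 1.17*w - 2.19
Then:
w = 1.87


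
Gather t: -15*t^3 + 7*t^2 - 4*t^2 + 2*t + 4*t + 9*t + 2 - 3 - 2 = -15*t^3 + 3*t^2 + 15*t - 3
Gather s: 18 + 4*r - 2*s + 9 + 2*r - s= 6*r - 3*s + 27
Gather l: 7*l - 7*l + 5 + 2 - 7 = 0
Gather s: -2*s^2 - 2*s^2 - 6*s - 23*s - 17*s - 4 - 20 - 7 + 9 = -4*s^2 - 46*s - 22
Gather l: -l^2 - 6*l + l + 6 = -l^2 - 5*l + 6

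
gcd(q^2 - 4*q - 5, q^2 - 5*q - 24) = 1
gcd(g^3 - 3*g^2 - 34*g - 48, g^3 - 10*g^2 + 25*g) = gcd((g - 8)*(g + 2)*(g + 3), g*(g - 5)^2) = 1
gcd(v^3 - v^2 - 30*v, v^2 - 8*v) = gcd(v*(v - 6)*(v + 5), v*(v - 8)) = v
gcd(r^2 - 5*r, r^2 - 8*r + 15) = r - 5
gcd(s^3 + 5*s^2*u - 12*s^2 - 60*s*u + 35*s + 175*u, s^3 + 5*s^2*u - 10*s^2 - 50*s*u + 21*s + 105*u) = s^2 + 5*s*u - 7*s - 35*u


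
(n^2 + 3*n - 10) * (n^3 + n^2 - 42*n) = n^5 + 4*n^4 - 49*n^3 - 136*n^2 + 420*n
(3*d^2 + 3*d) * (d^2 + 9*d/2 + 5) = 3*d^4 + 33*d^3/2 + 57*d^2/2 + 15*d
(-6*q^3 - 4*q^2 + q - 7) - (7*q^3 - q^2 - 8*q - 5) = -13*q^3 - 3*q^2 + 9*q - 2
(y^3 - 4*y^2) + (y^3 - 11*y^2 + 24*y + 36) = 2*y^3 - 15*y^2 + 24*y + 36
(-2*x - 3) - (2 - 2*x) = -5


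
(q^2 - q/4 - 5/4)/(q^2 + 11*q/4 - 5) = (q + 1)/(q + 4)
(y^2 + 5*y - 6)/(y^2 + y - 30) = (y - 1)/(y - 5)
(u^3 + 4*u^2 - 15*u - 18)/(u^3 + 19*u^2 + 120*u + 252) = (u^2 - 2*u - 3)/(u^2 + 13*u + 42)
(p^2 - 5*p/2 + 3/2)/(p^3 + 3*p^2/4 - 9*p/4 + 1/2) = 2*(2*p - 3)/(4*p^2 + 7*p - 2)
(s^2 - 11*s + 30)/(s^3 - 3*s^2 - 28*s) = (-s^2 + 11*s - 30)/(s*(-s^2 + 3*s + 28))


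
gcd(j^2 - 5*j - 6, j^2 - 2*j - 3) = j + 1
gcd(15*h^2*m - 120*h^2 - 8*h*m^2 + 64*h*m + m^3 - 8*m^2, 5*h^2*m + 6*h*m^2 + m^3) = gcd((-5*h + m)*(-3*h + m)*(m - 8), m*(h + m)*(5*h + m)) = 1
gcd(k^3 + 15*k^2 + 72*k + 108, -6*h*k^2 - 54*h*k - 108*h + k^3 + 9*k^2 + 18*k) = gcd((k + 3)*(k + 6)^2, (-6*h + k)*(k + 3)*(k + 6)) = k^2 + 9*k + 18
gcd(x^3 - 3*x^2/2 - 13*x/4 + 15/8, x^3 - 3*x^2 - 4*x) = 1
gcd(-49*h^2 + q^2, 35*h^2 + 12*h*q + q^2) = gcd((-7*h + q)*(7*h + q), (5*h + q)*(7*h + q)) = 7*h + q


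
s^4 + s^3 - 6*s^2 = s^2*(s - 2)*(s + 3)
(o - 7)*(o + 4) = o^2 - 3*o - 28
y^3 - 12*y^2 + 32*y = y*(y - 8)*(y - 4)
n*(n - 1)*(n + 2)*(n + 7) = n^4 + 8*n^3 + 5*n^2 - 14*n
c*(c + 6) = c^2 + 6*c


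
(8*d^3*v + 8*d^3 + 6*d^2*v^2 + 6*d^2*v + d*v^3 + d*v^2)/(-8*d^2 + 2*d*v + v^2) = d*(2*d*v + 2*d + v^2 + v)/(-2*d + v)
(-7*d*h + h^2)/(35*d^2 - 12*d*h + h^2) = -h/(5*d - h)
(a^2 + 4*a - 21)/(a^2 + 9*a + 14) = (a - 3)/(a + 2)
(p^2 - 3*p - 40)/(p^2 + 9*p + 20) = (p - 8)/(p + 4)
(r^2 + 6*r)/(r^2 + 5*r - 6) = r/(r - 1)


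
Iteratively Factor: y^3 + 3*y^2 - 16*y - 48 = (y - 4)*(y^2 + 7*y + 12) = (y - 4)*(y + 4)*(y + 3)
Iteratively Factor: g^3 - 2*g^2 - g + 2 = (g - 2)*(g^2 - 1) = (g - 2)*(g + 1)*(g - 1)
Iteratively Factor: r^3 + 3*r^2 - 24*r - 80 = (r + 4)*(r^2 - r - 20) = (r - 5)*(r + 4)*(r + 4)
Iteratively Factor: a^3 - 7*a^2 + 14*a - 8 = (a - 4)*(a^2 - 3*a + 2) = (a - 4)*(a - 2)*(a - 1)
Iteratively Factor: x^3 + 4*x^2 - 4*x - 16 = (x + 2)*(x^2 + 2*x - 8) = (x + 2)*(x + 4)*(x - 2)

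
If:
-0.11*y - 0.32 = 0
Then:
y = -2.91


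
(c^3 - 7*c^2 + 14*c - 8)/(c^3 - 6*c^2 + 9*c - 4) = (c - 2)/(c - 1)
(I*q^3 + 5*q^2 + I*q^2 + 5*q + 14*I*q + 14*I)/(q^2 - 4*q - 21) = (I*q^3 + q^2*(5 + I) + q*(5 + 14*I) + 14*I)/(q^2 - 4*q - 21)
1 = 1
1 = 1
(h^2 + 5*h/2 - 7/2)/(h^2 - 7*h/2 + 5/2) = (2*h + 7)/(2*h - 5)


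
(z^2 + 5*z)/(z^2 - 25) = z/(z - 5)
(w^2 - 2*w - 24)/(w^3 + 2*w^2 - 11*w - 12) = (w - 6)/(w^2 - 2*w - 3)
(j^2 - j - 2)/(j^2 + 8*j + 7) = (j - 2)/(j + 7)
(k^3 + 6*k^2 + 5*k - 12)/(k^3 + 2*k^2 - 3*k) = (k + 4)/k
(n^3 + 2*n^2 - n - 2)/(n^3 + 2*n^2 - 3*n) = (n^2 + 3*n + 2)/(n*(n + 3))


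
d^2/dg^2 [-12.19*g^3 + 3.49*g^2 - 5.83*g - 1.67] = 6.98 - 73.14*g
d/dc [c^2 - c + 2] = 2*c - 1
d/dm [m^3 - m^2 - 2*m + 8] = 3*m^2 - 2*m - 2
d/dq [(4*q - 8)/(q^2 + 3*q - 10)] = -4/(q^2 + 10*q + 25)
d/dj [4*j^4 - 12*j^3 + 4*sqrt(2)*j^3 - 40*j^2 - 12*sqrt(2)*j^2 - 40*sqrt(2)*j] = 16*j^3 - 36*j^2 + 12*sqrt(2)*j^2 - 80*j - 24*sqrt(2)*j - 40*sqrt(2)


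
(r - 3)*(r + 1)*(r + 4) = r^3 + 2*r^2 - 11*r - 12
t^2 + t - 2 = (t - 1)*(t + 2)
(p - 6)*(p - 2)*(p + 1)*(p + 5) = p^4 - 2*p^3 - 31*p^2 + 32*p + 60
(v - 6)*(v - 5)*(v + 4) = v^3 - 7*v^2 - 14*v + 120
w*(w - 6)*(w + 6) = w^3 - 36*w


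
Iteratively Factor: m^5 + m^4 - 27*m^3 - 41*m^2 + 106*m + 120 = (m - 2)*(m^4 + 3*m^3 - 21*m^2 - 83*m - 60) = (m - 5)*(m - 2)*(m^3 + 8*m^2 + 19*m + 12) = (m - 5)*(m - 2)*(m + 3)*(m^2 + 5*m + 4) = (m - 5)*(m - 2)*(m + 3)*(m + 4)*(m + 1)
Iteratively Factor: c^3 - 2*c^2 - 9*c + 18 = (c - 3)*(c^2 + c - 6) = (c - 3)*(c - 2)*(c + 3)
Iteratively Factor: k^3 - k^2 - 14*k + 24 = (k - 3)*(k^2 + 2*k - 8) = (k - 3)*(k + 4)*(k - 2)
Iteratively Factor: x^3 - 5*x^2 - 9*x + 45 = (x + 3)*(x^2 - 8*x + 15) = (x - 3)*(x + 3)*(x - 5)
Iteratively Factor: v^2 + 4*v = (v + 4)*(v)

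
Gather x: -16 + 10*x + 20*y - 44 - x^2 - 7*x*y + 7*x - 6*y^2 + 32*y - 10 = -x^2 + x*(17 - 7*y) - 6*y^2 + 52*y - 70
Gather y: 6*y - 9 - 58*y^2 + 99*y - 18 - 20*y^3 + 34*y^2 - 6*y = -20*y^3 - 24*y^2 + 99*y - 27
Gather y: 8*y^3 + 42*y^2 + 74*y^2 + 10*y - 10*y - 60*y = 8*y^3 + 116*y^2 - 60*y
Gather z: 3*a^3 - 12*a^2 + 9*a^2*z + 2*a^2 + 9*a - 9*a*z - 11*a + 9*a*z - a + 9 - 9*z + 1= 3*a^3 - 10*a^2 - 3*a + z*(9*a^2 - 9) + 10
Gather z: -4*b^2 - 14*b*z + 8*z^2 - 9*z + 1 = -4*b^2 + 8*z^2 + z*(-14*b - 9) + 1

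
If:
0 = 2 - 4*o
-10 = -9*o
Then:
No Solution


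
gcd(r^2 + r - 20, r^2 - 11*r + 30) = 1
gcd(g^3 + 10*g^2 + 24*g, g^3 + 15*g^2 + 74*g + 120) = g^2 + 10*g + 24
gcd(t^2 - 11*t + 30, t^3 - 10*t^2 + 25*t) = t - 5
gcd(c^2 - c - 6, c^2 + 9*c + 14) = c + 2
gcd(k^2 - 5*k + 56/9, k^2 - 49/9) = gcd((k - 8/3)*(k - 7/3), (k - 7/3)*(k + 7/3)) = k - 7/3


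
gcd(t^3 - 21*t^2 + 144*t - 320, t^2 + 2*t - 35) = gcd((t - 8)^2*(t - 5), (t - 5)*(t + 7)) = t - 5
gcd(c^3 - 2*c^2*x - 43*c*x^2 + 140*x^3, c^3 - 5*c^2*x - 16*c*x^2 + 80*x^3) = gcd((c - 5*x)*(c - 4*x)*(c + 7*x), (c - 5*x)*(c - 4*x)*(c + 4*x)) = c^2 - 9*c*x + 20*x^2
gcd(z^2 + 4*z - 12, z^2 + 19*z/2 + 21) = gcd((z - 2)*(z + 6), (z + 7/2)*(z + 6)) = z + 6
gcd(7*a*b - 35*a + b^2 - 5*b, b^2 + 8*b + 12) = 1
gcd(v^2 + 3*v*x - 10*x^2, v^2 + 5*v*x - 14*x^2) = -v + 2*x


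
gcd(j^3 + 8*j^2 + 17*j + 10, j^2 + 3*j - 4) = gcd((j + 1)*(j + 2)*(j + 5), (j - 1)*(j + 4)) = 1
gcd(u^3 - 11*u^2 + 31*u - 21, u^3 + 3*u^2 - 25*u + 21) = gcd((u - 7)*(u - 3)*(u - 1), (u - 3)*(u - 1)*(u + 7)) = u^2 - 4*u + 3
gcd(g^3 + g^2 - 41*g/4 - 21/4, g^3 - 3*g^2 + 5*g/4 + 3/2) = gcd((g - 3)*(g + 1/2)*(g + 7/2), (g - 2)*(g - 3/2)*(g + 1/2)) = g + 1/2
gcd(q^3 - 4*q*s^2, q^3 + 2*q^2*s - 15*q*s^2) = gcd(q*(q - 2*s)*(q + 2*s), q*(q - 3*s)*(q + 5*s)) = q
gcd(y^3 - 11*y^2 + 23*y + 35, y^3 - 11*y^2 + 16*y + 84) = y - 7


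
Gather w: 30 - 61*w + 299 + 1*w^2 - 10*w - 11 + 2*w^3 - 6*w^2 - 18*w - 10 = 2*w^3 - 5*w^2 - 89*w + 308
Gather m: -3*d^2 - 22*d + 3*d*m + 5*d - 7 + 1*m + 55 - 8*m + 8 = -3*d^2 - 17*d + m*(3*d - 7) + 56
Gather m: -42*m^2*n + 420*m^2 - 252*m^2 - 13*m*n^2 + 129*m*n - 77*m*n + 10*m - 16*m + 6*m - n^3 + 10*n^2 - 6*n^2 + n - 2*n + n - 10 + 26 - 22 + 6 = m^2*(168 - 42*n) + m*(-13*n^2 + 52*n) - n^3 + 4*n^2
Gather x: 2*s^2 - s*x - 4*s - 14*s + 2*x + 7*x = 2*s^2 - 18*s + x*(9 - s)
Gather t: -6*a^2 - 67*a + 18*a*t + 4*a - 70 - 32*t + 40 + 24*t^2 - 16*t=-6*a^2 - 63*a + 24*t^2 + t*(18*a - 48) - 30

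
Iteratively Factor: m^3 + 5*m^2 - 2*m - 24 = (m + 4)*(m^2 + m - 6) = (m + 3)*(m + 4)*(m - 2)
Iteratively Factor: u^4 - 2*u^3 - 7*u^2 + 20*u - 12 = (u - 2)*(u^3 - 7*u + 6) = (u - 2)^2*(u^2 + 2*u - 3) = (u - 2)^2*(u + 3)*(u - 1)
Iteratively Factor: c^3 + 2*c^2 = (c)*(c^2 + 2*c) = c*(c + 2)*(c)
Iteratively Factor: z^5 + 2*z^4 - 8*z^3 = (z)*(z^4 + 2*z^3 - 8*z^2) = z*(z + 4)*(z^3 - 2*z^2) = z^2*(z + 4)*(z^2 - 2*z) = z^3*(z + 4)*(z - 2)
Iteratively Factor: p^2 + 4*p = (p)*(p + 4)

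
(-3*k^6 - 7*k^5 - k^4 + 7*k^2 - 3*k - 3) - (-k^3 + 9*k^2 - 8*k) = -3*k^6 - 7*k^5 - k^4 + k^3 - 2*k^2 + 5*k - 3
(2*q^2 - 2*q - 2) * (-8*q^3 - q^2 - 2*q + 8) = -16*q^5 + 14*q^4 + 14*q^3 + 22*q^2 - 12*q - 16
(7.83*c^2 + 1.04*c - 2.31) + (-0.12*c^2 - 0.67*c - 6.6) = 7.71*c^2 + 0.37*c - 8.91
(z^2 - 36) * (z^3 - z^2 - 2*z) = z^5 - z^4 - 38*z^3 + 36*z^2 + 72*z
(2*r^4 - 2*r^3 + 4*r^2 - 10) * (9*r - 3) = 18*r^5 - 24*r^4 + 42*r^3 - 12*r^2 - 90*r + 30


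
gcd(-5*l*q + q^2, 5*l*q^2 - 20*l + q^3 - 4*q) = 1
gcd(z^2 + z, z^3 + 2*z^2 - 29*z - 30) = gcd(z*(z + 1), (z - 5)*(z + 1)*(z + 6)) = z + 1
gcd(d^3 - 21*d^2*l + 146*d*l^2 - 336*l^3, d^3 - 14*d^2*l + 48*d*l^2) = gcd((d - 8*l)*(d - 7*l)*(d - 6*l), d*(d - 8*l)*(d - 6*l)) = d^2 - 14*d*l + 48*l^2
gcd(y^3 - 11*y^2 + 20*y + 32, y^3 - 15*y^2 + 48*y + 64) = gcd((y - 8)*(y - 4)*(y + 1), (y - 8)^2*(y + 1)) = y^2 - 7*y - 8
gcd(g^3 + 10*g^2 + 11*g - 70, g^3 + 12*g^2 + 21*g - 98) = g^2 + 5*g - 14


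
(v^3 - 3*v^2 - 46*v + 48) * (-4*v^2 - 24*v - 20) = -4*v^5 - 12*v^4 + 236*v^3 + 972*v^2 - 232*v - 960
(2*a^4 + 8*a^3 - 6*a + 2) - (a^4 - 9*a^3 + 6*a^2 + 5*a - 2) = a^4 + 17*a^3 - 6*a^2 - 11*a + 4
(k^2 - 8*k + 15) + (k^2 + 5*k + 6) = 2*k^2 - 3*k + 21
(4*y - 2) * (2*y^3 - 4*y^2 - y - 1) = 8*y^4 - 20*y^3 + 4*y^2 - 2*y + 2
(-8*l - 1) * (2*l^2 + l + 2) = -16*l^3 - 10*l^2 - 17*l - 2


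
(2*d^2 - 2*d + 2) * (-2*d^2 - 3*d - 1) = -4*d^4 - 2*d^3 - 4*d - 2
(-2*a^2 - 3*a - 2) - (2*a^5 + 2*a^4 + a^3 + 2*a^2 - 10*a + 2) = -2*a^5 - 2*a^4 - a^3 - 4*a^2 + 7*a - 4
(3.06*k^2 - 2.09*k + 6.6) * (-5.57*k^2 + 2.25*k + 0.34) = -17.0442*k^4 + 18.5263*k^3 - 40.4241*k^2 + 14.1394*k + 2.244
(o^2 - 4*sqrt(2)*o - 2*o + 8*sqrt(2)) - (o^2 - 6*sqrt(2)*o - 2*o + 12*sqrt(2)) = 2*sqrt(2)*o - 4*sqrt(2)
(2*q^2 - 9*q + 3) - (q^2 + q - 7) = q^2 - 10*q + 10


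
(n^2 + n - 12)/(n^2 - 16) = (n - 3)/(n - 4)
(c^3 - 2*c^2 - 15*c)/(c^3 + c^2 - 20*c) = (c^2 - 2*c - 15)/(c^2 + c - 20)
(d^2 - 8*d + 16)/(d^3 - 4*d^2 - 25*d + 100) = (d - 4)/(d^2 - 25)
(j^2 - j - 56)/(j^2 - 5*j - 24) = (j + 7)/(j + 3)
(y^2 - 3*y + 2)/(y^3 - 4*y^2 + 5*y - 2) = 1/(y - 1)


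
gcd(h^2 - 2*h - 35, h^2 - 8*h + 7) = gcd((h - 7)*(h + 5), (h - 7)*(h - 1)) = h - 7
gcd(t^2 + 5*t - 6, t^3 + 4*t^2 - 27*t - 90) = t + 6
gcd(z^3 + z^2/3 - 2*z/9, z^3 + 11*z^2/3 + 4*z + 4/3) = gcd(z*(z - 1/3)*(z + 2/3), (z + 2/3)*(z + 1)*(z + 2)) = z + 2/3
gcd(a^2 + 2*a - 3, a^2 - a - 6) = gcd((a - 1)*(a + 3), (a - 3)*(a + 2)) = 1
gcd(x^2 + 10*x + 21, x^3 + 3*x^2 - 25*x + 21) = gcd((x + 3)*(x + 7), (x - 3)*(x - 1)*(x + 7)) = x + 7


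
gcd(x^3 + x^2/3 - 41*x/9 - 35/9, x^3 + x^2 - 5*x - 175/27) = x^2 - 2*x/3 - 35/9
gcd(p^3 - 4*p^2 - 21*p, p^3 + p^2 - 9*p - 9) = p + 3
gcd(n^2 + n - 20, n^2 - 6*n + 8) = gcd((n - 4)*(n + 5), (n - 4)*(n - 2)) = n - 4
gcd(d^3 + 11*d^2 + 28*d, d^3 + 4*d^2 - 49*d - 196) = d^2 + 11*d + 28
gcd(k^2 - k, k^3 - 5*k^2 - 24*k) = k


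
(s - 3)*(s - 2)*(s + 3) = s^3 - 2*s^2 - 9*s + 18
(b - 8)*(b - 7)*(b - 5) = b^3 - 20*b^2 + 131*b - 280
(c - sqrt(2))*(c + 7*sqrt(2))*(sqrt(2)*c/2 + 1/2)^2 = c^4/2 + 7*sqrt(2)*c^3/2 - 3*c^2/4 - 11*sqrt(2)*c/2 - 7/2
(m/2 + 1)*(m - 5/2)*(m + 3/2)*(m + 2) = m^4/2 + 3*m^3/2 - 15*m^2/8 - 19*m/2 - 15/2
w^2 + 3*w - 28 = (w - 4)*(w + 7)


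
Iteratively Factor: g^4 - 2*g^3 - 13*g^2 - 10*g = (g)*(g^3 - 2*g^2 - 13*g - 10) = g*(g + 2)*(g^2 - 4*g - 5) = g*(g + 1)*(g + 2)*(g - 5)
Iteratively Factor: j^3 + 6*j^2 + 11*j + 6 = (j + 1)*(j^2 + 5*j + 6) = (j + 1)*(j + 2)*(j + 3)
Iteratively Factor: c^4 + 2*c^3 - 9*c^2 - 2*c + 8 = (c - 2)*(c^3 + 4*c^2 - c - 4) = (c - 2)*(c - 1)*(c^2 + 5*c + 4) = (c - 2)*(c - 1)*(c + 4)*(c + 1)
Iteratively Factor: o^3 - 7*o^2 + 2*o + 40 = (o - 5)*(o^2 - 2*o - 8) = (o - 5)*(o + 2)*(o - 4)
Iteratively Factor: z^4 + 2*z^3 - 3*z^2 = (z - 1)*(z^3 + 3*z^2) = z*(z - 1)*(z^2 + 3*z) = z*(z - 1)*(z + 3)*(z)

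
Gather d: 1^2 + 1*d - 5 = d - 4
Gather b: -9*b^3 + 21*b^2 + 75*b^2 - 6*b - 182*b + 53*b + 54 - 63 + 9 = -9*b^3 + 96*b^2 - 135*b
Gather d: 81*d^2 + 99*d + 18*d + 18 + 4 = 81*d^2 + 117*d + 22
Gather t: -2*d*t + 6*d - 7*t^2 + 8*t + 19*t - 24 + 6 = 6*d - 7*t^2 + t*(27 - 2*d) - 18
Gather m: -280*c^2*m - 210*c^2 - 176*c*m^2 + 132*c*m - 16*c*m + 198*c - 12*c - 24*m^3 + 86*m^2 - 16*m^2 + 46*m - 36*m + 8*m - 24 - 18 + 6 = -210*c^2 + 186*c - 24*m^3 + m^2*(70 - 176*c) + m*(-280*c^2 + 116*c + 18) - 36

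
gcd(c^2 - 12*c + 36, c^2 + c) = 1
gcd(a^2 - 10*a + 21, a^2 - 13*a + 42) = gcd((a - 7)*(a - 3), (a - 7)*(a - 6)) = a - 7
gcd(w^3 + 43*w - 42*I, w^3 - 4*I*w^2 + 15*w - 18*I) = w^2 - 7*I*w - 6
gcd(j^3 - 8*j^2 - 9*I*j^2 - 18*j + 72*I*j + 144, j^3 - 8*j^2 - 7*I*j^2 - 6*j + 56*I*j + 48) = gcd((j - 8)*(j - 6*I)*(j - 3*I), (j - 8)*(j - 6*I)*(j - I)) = j^2 + j*(-8 - 6*I) + 48*I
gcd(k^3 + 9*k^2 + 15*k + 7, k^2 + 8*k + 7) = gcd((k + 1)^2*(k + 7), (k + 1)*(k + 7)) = k^2 + 8*k + 7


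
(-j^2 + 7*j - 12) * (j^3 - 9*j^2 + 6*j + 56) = -j^5 + 16*j^4 - 81*j^3 + 94*j^2 + 320*j - 672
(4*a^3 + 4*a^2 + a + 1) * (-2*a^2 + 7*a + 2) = -8*a^5 + 20*a^4 + 34*a^3 + 13*a^2 + 9*a + 2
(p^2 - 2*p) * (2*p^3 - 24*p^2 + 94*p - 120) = 2*p^5 - 28*p^4 + 142*p^3 - 308*p^2 + 240*p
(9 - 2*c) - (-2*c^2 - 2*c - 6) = 2*c^2 + 15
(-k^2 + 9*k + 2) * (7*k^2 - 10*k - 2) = -7*k^4 + 73*k^3 - 74*k^2 - 38*k - 4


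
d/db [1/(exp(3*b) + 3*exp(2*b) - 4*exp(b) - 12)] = (-3*exp(2*b) - 6*exp(b) + 4)*exp(b)/(exp(3*b) + 3*exp(2*b) - 4*exp(b) - 12)^2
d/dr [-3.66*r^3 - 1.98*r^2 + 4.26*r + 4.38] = -10.98*r^2 - 3.96*r + 4.26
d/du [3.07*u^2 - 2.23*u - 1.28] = 6.14*u - 2.23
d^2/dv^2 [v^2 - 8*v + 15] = 2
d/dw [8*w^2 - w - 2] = 16*w - 1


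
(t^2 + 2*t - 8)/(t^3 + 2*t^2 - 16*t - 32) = (t - 2)/(t^2 - 2*t - 8)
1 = 1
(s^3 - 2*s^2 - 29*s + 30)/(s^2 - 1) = (s^2 - s - 30)/(s + 1)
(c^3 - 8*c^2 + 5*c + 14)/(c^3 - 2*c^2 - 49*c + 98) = (c + 1)/(c + 7)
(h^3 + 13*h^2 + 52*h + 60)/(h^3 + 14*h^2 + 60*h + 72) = (h + 5)/(h + 6)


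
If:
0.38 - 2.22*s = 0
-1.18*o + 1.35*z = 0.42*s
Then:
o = 1.14406779661017*z - 0.0609253321117728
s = 0.17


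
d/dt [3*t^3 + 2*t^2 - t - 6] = 9*t^2 + 4*t - 1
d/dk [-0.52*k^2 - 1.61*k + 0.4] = -1.04*k - 1.61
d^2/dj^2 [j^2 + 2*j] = 2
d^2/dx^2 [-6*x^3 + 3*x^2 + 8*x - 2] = 6 - 36*x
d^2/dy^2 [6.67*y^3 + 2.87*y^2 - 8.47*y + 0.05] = 40.02*y + 5.74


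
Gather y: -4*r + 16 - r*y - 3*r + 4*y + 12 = -7*r + y*(4 - r) + 28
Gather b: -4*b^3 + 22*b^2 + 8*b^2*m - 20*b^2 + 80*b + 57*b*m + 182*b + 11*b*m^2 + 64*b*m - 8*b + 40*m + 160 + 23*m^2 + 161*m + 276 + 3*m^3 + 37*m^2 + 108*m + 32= -4*b^3 + b^2*(8*m + 2) + b*(11*m^2 + 121*m + 254) + 3*m^3 + 60*m^2 + 309*m + 468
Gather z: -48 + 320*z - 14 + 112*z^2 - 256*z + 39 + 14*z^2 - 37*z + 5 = 126*z^2 + 27*z - 18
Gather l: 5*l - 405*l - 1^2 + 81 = 80 - 400*l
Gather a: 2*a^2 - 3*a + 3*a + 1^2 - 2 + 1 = 2*a^2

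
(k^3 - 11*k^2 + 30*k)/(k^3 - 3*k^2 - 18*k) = (k - 5)/(k + 3)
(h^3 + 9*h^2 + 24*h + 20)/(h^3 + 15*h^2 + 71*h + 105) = (h^2 + 4*h + 4)/(h^2 + 10*h + 21)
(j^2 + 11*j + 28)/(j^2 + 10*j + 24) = (j + 7)/(j + 6)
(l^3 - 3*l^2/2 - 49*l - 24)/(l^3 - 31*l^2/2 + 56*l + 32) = (l + 6)/(l - 8)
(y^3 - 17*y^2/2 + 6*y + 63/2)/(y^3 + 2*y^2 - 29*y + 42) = (2*y^2 - 11*y - 21)/(2*(y^2 + 5*y - 14))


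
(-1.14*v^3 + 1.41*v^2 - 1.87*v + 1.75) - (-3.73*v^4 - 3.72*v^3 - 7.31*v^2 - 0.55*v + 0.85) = 3.73*v^4 + 2.58*v^3 + 8.72*v^2 - 1.32*v + 0.9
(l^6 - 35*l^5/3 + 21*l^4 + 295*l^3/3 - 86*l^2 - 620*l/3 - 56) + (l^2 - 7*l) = l^6 - 35*l^5/3 + 21*l^4 + 295*l^3/3 - 85*l^2 - 641*l/3 - 56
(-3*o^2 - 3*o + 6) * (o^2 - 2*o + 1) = -3*o^4 + 3*o^3 + 9*o^2 - 15*o + 6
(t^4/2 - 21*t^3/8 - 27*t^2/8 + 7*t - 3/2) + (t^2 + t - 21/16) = t^4/2 - 21*t^3/8 - 19*t^2/8 + 8*t - 45/16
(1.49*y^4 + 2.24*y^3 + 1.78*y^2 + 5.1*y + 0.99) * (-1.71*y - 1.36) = -2.5479*y^5 - 5.8568*y^4 - 6.0902*y^3 - 11.1418*y^2 - 8.6289*y - 1.3464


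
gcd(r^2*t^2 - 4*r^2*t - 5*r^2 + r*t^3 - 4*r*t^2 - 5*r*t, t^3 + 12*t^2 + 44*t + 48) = 1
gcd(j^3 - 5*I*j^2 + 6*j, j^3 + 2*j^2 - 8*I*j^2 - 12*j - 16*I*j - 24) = j - 6*I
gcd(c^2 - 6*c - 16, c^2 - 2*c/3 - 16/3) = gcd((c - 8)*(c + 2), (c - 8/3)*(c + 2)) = c + 2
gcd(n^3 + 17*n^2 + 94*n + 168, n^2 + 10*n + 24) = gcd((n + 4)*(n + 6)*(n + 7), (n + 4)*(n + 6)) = n^2 + 10*n + 24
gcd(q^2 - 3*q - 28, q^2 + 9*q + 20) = q + 4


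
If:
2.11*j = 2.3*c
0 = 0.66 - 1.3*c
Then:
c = 0.51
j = 0.55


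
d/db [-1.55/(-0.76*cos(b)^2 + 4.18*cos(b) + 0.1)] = (2.356*cos(b) - 6.479)*sin(b)/(-0.76*cos(b)^2 + 4.18*cos(b) + 0.1)^2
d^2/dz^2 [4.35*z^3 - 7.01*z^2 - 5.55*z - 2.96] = 26.1*z - 14.02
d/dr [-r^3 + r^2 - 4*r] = -3*r^2 + 2*r - 4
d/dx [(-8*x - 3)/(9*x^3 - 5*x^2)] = (144*x^2 + 41*x - 30)/(x^3*(81*x^2 - 90*x + 25))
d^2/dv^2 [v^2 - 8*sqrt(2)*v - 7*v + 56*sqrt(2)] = 2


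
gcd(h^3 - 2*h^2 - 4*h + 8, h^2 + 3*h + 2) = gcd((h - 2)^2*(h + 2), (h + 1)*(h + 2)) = h + 2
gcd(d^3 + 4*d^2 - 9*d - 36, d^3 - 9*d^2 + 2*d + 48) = d - 3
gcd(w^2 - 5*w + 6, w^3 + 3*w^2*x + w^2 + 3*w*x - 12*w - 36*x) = w - 3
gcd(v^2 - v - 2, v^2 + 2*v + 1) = v + 1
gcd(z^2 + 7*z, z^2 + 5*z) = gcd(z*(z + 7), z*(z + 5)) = z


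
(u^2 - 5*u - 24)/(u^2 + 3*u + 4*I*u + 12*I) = (u - 8)/(u + 4*I)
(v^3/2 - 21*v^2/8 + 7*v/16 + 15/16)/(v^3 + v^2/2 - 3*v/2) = (8*v^3 - 42*v^2 + 7*v + 15)/(8*v*(2*v^2 + v - 3))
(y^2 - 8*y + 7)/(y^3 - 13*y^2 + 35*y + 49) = (y - 1)/(y^2 - 6*y - 7)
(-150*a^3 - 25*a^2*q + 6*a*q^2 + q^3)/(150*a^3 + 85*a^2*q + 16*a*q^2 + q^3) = (-5*a + q)/(5*a + q)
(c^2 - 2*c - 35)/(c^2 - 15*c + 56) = (c + 5)/(c - 8)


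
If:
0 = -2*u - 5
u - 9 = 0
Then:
No Solution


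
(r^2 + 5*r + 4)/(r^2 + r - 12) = (r + 1)/(r - 3)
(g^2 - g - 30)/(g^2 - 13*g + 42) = (g + 5)/(g - 7)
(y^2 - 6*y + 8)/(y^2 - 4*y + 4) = (y - 4)/(y - 2)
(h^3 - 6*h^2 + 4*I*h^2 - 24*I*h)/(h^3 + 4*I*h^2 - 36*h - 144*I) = h/(h + 6)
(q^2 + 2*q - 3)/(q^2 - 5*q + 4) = (q + 3)/(q - 4)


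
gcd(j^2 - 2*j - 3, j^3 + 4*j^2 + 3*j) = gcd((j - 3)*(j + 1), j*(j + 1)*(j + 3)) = j + 1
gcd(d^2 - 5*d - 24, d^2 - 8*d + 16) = 1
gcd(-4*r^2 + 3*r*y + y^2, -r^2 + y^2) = -r + y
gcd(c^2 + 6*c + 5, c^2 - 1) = c + 1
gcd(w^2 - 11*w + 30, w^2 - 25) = w - 5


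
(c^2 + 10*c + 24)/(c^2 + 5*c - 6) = (c + 4)/(c - 1)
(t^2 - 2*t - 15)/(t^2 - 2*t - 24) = (-t^2 + 2*t + 15)/(-t^2 + 2*t + 24)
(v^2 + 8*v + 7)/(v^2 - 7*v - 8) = (v + 7)/(v - 8)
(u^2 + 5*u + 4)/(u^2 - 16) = (u + 1)/(u - 4)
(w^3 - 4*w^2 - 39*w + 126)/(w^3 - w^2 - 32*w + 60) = (w^2 - 10*w + 21)/(w^2 - 7*w + 10)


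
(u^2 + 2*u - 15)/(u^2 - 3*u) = (u + 5)/u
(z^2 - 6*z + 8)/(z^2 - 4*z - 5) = (-z^2 + 6*z - 8)/(-z^2 + 4*z + 5)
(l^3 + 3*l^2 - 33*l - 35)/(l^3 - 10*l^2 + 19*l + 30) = (l + 7)/(l - 6)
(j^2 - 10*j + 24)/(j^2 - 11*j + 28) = (j - 6)/(j - 7)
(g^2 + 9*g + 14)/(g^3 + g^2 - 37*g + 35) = (g + 2)/(g^2 - 6*g + 5)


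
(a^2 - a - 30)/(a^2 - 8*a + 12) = (a + 5)/(a - 2)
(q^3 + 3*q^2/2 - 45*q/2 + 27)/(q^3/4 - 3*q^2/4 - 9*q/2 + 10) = 2*(2*q^3 + 3*q^2 - 45*q + 54)/(q^3 - 3*q^2 - 18*q + 40)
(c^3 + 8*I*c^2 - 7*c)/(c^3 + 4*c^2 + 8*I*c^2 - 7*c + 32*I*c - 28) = c/(c + 4)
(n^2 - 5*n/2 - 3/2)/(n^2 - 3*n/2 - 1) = (n - 3)/(n - 2)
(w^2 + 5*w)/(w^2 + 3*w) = (w + 5)/(w + 3)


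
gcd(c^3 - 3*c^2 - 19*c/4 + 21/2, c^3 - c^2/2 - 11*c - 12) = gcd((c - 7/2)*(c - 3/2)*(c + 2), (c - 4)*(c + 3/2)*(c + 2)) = c + 2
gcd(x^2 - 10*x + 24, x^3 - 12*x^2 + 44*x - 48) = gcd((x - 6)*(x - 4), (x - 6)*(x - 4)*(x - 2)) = x^2 - 10*x + 24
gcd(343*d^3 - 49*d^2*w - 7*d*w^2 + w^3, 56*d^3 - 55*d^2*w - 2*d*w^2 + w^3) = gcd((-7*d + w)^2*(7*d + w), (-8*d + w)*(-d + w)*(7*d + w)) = 7*d + w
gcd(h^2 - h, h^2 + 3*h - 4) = h - 1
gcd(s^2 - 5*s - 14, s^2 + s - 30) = 1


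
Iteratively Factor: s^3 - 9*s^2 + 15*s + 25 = (s - 5)*(s^2 - 4*s - 5) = (s - 5)^2*(s + 1)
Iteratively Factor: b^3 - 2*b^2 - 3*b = (b - 3)*(b^2 + b) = b*(b - 3)*(b + 1)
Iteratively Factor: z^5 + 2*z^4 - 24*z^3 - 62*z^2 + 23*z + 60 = (z - 5)*(z^4 + 7*z^3 + 11*z^2 - 7*z - 12) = (z - 5)*(z + 3)*(z^3 + 4*z^2 - z - 4) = (z - 5)*(z + 1)*(z + 3)*(z^2 + 3*z - 4) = (z - 5)*(z - 1)*(z + 1)*(z + 3)*(z + 4)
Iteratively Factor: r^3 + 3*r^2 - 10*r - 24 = (r + 4)*(r^2 - r - 6) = (r + 2)*(r + 4)*(r - 3)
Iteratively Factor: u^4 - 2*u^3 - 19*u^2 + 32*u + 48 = (u - 4)*(u^3 + 2*u^2 - 11*u - 12) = (u - 4)*(u + 1)*(u^2 + u - 12) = (u - 4)*(u - 3)*(u + 1)*(u + 4)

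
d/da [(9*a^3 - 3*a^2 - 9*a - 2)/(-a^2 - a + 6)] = (-9*a^4 - 18*a^3 + 156*a^2 - 40*a - 56)/(a^4 + 2*a^3 - 11*a^2 - 12*a + 36)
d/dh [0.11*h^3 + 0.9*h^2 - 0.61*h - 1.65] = 0.33*h^2 + 1.8*h - 0.61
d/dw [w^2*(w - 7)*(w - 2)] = w*(4*w^2 - 27*w + 28)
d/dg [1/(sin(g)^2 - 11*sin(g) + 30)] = (11 - 2*sin(g))*cos(g)/(sin(g)^2 - 11*sin(g) + 30)^2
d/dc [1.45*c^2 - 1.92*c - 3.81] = 2.9*c - 1.92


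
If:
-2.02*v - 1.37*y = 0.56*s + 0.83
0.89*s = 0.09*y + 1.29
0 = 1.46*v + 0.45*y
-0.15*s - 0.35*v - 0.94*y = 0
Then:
No Solution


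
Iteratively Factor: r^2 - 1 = (r + 1)*(r - 1)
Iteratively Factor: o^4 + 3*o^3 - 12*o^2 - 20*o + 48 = (o - 2)*(o^3 + 5*o^2 - 2*o - 24) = (o - 2)*(o + 3)*(o^2 + 2*o - 8) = (o - 2)^2*(o + 3)*(o + 4)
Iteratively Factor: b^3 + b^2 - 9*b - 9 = (b + 3)*(b^2 - 2*b - 3) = (b - 3)*(b + 3)*(b + 1)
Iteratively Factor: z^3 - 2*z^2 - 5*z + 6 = (z + 2)*(z^2 - 4*z + 3) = (z - 3)*(z + 2)*(z - 1)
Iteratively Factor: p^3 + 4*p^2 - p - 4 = (p - 1)*(p^2 + 5*p + 4) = (p - 1)*(p + 1)*(p + 4)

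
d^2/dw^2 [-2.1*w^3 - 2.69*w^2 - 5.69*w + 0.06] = -12.6*w - 5.38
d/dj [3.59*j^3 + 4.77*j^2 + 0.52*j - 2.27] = 10.77*j^2 + 9.54*j + 0.52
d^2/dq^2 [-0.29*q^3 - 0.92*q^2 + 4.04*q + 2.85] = -1.74*q - 1.84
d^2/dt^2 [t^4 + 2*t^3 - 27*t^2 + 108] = 12*t^2 + 12*t - 54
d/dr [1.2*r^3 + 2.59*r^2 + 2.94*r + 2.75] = 3.6*r^2 + 5.18*r + 2.94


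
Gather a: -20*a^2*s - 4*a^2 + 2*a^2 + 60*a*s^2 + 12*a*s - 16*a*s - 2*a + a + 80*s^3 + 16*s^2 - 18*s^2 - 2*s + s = a^2*(-20*s - 2) + a*(60*s^2 - 4*s - 1) + 80*s^3 - 2*s^2 - s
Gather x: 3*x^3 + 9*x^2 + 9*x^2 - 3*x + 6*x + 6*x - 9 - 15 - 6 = 3*x^3 + 18*x^2 + 9*x - 30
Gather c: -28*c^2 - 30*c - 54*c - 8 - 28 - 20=-28*c^2 - 84*c - 56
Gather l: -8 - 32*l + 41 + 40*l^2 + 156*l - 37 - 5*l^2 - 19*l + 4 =35*l^2 + 105*l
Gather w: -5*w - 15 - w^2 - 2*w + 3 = -w^2 - 7*w - 12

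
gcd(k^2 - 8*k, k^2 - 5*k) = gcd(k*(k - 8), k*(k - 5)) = k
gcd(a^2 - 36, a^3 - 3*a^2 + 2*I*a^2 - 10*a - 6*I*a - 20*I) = 1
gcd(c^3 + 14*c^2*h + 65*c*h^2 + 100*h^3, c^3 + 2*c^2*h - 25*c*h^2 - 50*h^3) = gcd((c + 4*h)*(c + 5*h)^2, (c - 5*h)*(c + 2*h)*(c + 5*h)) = c + 5*h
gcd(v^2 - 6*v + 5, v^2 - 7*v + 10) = v - 5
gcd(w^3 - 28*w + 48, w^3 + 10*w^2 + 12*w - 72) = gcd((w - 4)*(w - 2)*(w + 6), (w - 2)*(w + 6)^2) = w^2 + 4*w - 12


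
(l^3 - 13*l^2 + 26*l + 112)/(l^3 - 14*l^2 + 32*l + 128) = (l - 7)/(l - 8)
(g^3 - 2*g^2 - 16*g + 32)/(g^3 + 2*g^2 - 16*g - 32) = (g - 2)/(g + 2)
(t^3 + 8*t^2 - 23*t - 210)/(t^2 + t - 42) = (t^2 + t - 30)/(t - 6)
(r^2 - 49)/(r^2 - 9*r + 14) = (r + 7)/(r - 2)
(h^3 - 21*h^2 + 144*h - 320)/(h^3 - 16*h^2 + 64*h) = (h - 5)/h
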